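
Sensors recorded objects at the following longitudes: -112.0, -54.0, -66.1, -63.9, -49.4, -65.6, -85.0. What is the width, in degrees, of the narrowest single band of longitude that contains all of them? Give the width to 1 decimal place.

62.6°

Sort the longitudes: -112.0°, -85.0°, -66.1°, -65.6°, -63.9°, -54.0°, -49.4°.
Eastward gaps between consecutive values (wrapping around): 27.0°, 18.9°, 0.5°, 1.7°, 9.9°, 4.6°, 297.4°.
Largest gap = 297.4° ⇒ minimal covering band is its complement: 360° − 297.4° = 62.6°.
Band runs from -112.0° eastward to -49.4°.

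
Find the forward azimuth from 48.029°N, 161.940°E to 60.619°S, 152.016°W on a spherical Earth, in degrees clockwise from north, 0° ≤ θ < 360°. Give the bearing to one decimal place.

157.1°

Δλ = -152.016 − 161.940 = -313.956°; wrapped into (−180°, 180°]: 46.044°.
θ = atan2( sin Δλ · cos φ₂ , cos φ₁ · sin φ₂ − sin φ₁ · cos φ₂ · cos Δλ )
  = atan2(0.35318, -0.83592) = 157.096° → normalised to [0°, 360°): 157.096°.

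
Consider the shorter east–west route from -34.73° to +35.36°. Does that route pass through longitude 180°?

No

Signed shortest Δλ = ((35.36 − -34.73 + 180) mod 360) − 180 = 70.09°.
Going east by 70.09° from -34.73° reaches +35.36° without touching 180°.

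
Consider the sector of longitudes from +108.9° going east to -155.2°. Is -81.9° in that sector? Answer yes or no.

No

Band width going east from +108.9° to -155.2°: ((-155.2 − 108.9) mod 360) = 95.9°.
Offset of -81.9° east of the west edge: ((-81.9 − 108.9) mod 360) = 169.2°.
169.2° > 95.9° ⇒ outside.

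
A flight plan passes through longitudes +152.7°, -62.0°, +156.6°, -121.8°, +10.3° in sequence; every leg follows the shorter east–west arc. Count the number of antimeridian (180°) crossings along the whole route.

Leg 1: +152.7° → -62.0°, shortest Δλ = 145.3° (east) — crosses 180°.
Leg 2: -62.0° → +156.6°, shortest Δλ = -141.4° (west) — crosses 180°.
Leg 3: +156.6° → -121.8°, shortest Δλ = 81.6° (east) — crosses 180°.
Leg 4: -121.8° → +10.3°, shortest Δλ = 132.1° (east) — does not cross 180°.
Total crossings: 3.

3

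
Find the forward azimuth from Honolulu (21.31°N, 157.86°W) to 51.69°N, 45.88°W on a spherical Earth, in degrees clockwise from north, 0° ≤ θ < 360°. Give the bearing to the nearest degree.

Δλ = -45.88 − -157.86 = 111.98°.
θ = atan2( sin Δλ · cos φ₂ , cos φ₁ · sin φ₂ − sin φ₁ · cos φ₂ · cos Δλ )
  = atan2(0.57486, 0.81534) = 35.186° → normalised to [0°, 360°): 35.186°.

35°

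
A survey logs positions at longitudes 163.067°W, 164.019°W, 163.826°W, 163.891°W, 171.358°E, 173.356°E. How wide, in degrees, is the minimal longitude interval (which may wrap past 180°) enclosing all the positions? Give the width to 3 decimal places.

Sort the longitudes: -164.019°, -163.891°, -163.826°, -163.067°, +171.358°, +173.356°.
Eastward gaps between consecutive values (wrapping around): 0.128°, 0.065°, 0.759°, 334.425°, 1.998°, 22.625°.
Largest gap = 334.425° ⇒ minimal covering band is its complement: 360° − 334.425° = 25.575°.
Band runs from +171.358° eastward to -163.067°, crossing the antimeridian.

25.575°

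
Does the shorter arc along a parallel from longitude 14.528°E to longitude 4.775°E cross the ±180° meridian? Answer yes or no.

Signed shortest Δλ = ((4.775 − 14.528 + 180) mod 360) − 180 = -9.753°.
Going west by 9.753° from +14.528° reaches +4.775° without touching 180°.

No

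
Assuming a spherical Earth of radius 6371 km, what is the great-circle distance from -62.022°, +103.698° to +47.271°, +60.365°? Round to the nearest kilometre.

12749 km

Δλ = 60.365 − 103.698 = -43.333°.
Δφ = 47.271 − -62.022 = 109.293°.
a = sin²(Δφ/2) + cos φ₁ · cos φ₂ · sin²(Δλ/2) = 0.708590.
c = 2·atan2(√a, √(1−a)) = 2.00114 rad → d = 6371·c ≈ 12749.24 km.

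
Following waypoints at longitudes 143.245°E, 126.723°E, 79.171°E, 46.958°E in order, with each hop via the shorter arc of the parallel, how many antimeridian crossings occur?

Leg 1: +143.245° → +126.723°, shortest Δλ = -16.522° (west) — does not cross 180°.
Leg 2: +126.723° → +79.171°, shortest Δλ = -47.552° (west) — does not cross 180°.
Leg 3: +79.171° → +46.958°, shortest Δλ = -32.213° (west) — does not cross 180°.
Total crossings: 0.

0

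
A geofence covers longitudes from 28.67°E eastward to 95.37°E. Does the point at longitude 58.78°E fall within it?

Band width going east from +28.67° to +95.37°: ((95.37 − 28.67) mod 360) = 66.70°.
Offset of +58.78° east of the west edge: ((58.78 − 28.67) mod 360) = 30.11°.
30.11° ≤ 66.70° ⇒ inside.

Yes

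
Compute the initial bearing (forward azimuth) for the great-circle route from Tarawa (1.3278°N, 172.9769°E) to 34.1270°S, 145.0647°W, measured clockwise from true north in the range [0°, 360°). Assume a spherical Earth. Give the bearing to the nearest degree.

136°

Δλ = -145.0647 − 172.9769 = -318.0416°; wrapped into (−180°, 180°]: 41.9584°.
θ = atan2( sin Δλ · cos φ₂ , cos φ₁ · sin φ₂ − sin φ₁ · cos φ₂ · cos Δλ )
  = atan2(0.55346, -0.57514) = 136.101° → normalised to [0°, 360°): 136.101°.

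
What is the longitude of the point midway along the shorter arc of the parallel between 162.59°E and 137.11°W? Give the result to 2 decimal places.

Signed shortest Δλ from +162.59° to -137.11° is +60.30°.
Midpoint longitude = +162.59° + (+60.30°)/2 = +162.59° + 30.15° = +192.74°.
Normalise into (−180°, 180°]: -167.26°.
(The naïve average (+162.59 + -137.11)/2 = 12.74° is on the wrong side of the globe.)

167.26°W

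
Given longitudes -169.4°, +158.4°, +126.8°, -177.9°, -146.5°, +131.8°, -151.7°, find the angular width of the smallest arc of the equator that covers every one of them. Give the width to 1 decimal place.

86.7°

Sort the longitudes: -177.9°, -169.4°, -151.7°, -146.5°, +126.8°, +131.8°, +158.4°.
Eastward gaps between consecutive values (wrapping around): 8.5°, 17.7°, 5.2°, 273.3°, 5.0°, 26.6°, 23.7°.
Largest gap = 273.3° ⇒ minimal covering band is its complement: 360° − 273.3° = 86.7°.
Band runs from +126.8° eastward to -146.5°, crossing the antimeridian.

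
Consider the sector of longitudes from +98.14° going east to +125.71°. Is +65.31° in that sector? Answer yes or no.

Band width going east from +98.14° to +125.71°: ((125.71 − 98.14) mod 360) = 27.57°.
Offset of +65.31° east of the west edge: ((65.31 − 98.14) mod 360) = 327.17°.
327.17° > 27.57° ⇒ outside.

No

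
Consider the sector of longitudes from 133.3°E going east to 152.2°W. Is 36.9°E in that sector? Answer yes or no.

No

Band width going east from +133.3° to -152.2°: ((-152.2 − 133.3) mod 360) = 74.5°.
Offset of +36.9° east of the west edge: ((36.9 − 133.3) mod 360) = 263.6°.
263.6° > 74.5° ⇒ outside.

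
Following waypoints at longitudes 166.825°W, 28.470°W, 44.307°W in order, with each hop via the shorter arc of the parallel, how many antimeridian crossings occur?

Leg 1: -166.825° → -28.470°, shortest Δλ = 138.355° (east) — does not cross 180°.
Leg 2: -28.470° → -44.307°, shortest Δλ = -15.837° (west) — does not cross 180°.
Total crossings: 0.

0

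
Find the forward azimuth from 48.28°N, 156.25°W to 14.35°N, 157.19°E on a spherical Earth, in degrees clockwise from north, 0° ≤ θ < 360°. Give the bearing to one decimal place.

Δλ = 157.19 − -156.25 = 313.44°; wrapped into (−180°, 180°]: -46.56°.
θ = atan2( sin Δλ · cos φ₂ , cos φ₁ · sin φ₂ − sin φ₁ · cos φ₂ · cos Δλ )
  = atan2(-0.70344, -0.33227) = -115.284° → normalised to [0°, 360°): 244.716°.

244.7°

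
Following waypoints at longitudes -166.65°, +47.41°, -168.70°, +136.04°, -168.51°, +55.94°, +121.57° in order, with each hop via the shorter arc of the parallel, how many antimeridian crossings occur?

5

Leg 1: -166.65° → +47.41°, shortest Δλ = -145.94° (west) — crosses 180°.
Leg 2: +47.41° → -168.70°, shortest Δλ = 143.89° (east) — crosses 180°.
Leg 3: -168.70° → +136.04°, shortest Δλ = -55.26° (west) — crosses 180°.
Leg 4: +136.04° → -168.51°, shortest Δλ = 55.45° (east) — crosses 180°.
Leg 5: -168.51° → +55.94°, shortest Δλ = -135.55° (west) — crosses 180°.
Leg 6: +55.94° → +121.57°, shortest Δλ = 65.63° (east) — does not cross 180°.
Total crossings: 5.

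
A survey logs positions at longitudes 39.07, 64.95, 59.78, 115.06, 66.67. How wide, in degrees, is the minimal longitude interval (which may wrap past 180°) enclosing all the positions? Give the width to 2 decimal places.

Sort the longitudes: +39.07°, +59.78°, +64.95°, +66.67°, +115.06°.
Eastward gaps between consecutive values (wrapping around): 20.71°, 5.17°, 1.72°, 48.39°, 284.01°.
Largest gap = 284.01° ⇒ minimal covering band is its complement: 360° − 284.01° = 75.99°.
Band runs from +39.07° eastward to +115.06°.

75.99°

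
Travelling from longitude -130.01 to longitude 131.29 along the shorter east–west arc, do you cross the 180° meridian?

Naïve |131.29 − -130.01| = 261.3° > 180°, so the shorter arc goes the other way round — across 180°.
Signed shortest Δλ = ((131.29 − -130.01 + 180) mod 360) − 180 = -98.7°.
Going west by 98.7° from -130.01° passes through 180° before reaching +131.29°.

Yes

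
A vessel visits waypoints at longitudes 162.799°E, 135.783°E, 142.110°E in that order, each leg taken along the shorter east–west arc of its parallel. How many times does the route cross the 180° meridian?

Leg 1: +162.799° → +135.783°, shortest Δλ = -27.016° (west) — does not cross 180°.
Leg 2: +135.783° → +142.110°, shortest Δλ = 6.327° (east) — does not cross 180°.
Total crossings: 0.

0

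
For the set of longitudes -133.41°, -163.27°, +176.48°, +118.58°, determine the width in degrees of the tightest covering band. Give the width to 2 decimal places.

108.01°

Sort the longitudes: -163.27°, -133.41°, +118.58°, +176.48°.
Eastward gaps between consecutive values (wrapping around): 29.86°, 251.99°, 57.90°, 20.25°.
Largest gap = 251.99° ⇒ minimal covering band is its complement: 360° − 251.99° = 108.01°.
Band runs from +118.58° eastward to -133.41°, crossing the antimeridian.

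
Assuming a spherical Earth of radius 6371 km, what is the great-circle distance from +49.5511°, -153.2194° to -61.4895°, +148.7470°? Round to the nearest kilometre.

13378 km

Δλ = 148.7470 − -153.2194 = 301.9664°; wrapped into (−180°, 180°]: -58.0336°.
Δφ = -61.4895 − 49.5511 = -111.0406°.
a = sin²(Δφ/2) + cos φ₁ · cos φ₂ · sin²(Δλ/2) = 0.752377.
c = 2·atan2(√a, √(1−a)) = 2.09989 rad → d = 6371·c ≈ 13378.42 km.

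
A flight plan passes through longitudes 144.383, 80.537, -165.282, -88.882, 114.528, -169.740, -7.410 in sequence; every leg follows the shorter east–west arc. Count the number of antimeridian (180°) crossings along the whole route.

3

Leg 1: +144.383° → +80.537°, shortest Δλ = -63.846° (west) — does not cross 180°.
Leg 2: +80.537° → -165.282°, shortest Δλ = 114.181° (east) — crosses 180°.
Leg 3: -165.282° → -88.882°, shortest Δλ = 76.4° (east) — does not cross 180°.
Leg 4: -88.882° → +114.528°, shortest Δλ = -156.59° (west) — crosses 180°.
Leg 5: +114.528° → -169.740°, shortest Δλ = 75.732° (east) — crosses 180°.
Leg 6: -169.740° → -7.410°, shortest Δλ = 162.33° (east) — does not cross 180°.
Total crossings: 3.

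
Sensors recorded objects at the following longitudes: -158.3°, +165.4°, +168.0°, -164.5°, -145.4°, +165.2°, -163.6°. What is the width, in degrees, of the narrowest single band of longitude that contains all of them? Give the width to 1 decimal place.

Sort the longitudes: -164.5°, -163.6°, -158.3°, -145.4°, +165.2°, +165.4°, +168.0°.
Eastward gaps between consecutive values (wrapping around): 0.9°, 5.3°, 12.9°, 310.6°, 0.2°, 2.6°, 27.5°.
Largest gap = 310.6° ⇒ minimal covering band is its complement: 360° − 310.6° = 49.4°.
Band runs from +165.2° eastward to -145.4°, crossing the antimeridian.

49.4°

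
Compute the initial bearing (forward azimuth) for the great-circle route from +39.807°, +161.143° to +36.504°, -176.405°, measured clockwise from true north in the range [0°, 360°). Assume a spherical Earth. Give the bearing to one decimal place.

Δλ = -176.405 − 161.143 = -337.548°; wrapped into (−180°, 180°]: 22.452°.
θ = atan2( sin Δλ · cos φ₂ , cos φ₁ · sin φ₂ − sin φ₁ · cos φ₂ · cos Δλ )
  = atan2(0.30698, -0.01861) = 93.469° → normalised to [0°, 360°): 93.469°.

93.5°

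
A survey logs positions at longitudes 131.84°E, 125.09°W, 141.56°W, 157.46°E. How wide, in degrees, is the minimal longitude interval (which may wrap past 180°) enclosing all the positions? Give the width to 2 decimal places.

103.07°

Sort the longitudes: -141.56°, -125.09°, +131.84°, +157.46°.
Eastward gaps between consecutive values (wrapping around): 16.47°, 256.93°, 25.62°, 60.98°.
Largest gap = 256.93° ⇒ minimal covering band is its complement: 360° − 256.93° = 103.07°.
Band runs from +131.84° eastward to -125.09°, crossing the antimeridian.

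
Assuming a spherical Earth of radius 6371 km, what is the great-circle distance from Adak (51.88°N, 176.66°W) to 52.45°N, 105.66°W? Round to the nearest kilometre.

4641 km

Δλ = -105.66 − -176.66 = 71.00°.
Δφ = 52.45 − 51.88 = 0.57°.
a = sin²(Δφ/2) + cos φ₁ · cos φ₂ · sin²(Δλ/2) = 0.126893.
c = 2·atan2(√a, √(1−a)) = 0.72844 rad → d = 6371·c ≈ 4640.89 km.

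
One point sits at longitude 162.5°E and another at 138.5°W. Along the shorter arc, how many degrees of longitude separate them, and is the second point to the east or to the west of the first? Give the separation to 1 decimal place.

Raw difference: -138.5 − 162.5 = -301.0°.
Normalise into (−180°, 180°]: -301.0° + 360° = 59.0°.
Positive ⇒ the second point lies to the east; separation 59.0°.

59.0° east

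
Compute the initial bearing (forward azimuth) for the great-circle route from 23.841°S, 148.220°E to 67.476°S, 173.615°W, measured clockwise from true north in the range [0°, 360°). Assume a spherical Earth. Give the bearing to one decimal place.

161.9°

Δλ = -173.615 − 148.220 = -321.835°; wrapped into (−180°, 180°]: 38.165°.
θ = atan2( sin Δλ · cos φ₂ , cos φ₁ · sin φ₂ − sin φ₁ · cos φ₂ · cos Δλ )
  = atan2(0.23671, -0.72316) = 161.875° → normalised to [0°, 360°): 161.875°.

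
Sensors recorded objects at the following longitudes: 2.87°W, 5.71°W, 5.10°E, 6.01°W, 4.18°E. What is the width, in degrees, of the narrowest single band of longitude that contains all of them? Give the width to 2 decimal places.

11.11°

Sort the longitudes: -6.01°, -5.71°, -2.87°, +4.18°, +5.10°.
Eastward gaps between consecutive values (wrapping around): 0.30°, 2.84°, 7.05°, 0.92°, 348.89°.
Largest gap = 348.89° ⇒ minimal covering band is its complement: 360° − 348.89° = 11.11°.
Band runs from -6.01° eastward to +5.10°.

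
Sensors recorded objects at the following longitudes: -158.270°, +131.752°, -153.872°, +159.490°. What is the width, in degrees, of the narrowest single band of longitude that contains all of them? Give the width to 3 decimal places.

74.376°

Sort the longitudes: -158.270°, -153.872°, +131.752°, +159.490°.
Eastward gaps between consecutive values (wrapping around): 4.398°, 285.624°, 27.738°, 42.240°.
Largest gap = 285.624° ⇒ minimal covering band is its complement: 360° − 285.624° = 74.376°.
Band runs from +131.752° eastward to -153.872°, crossing the antimeridian.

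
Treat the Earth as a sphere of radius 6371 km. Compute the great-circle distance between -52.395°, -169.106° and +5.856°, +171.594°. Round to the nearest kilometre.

Δλ = 171.594 − -169.106 = 340.700°; wrapped into (−180°, 180°]: -19.300°.
Δφ = 5.856 − -52.395 = 58.251°.
a = sin²(Δφ/2) + cos φ₁ · cos φ₂ · sin²(Δλ/2) = 0.253958.
c = 2·atan2(√a, √(1−a)) = 1.05631 rad → d = 6371·c ≈ 6729.77 km.

6730 km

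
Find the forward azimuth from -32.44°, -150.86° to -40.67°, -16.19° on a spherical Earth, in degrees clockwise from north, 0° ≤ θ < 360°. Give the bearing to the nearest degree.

Δλ = -16.19 − -150.86 = 134.67°.
θ = atan2( sin Δλ · cos φ₂ , cos φ₁ · sin φ₂ − sin φ₁ · cos φ₂ · cos Δλ )
  = atan2(0.53940, -0.83604) = 147.170° → normalised to [0°, 360°): 147.170°.

147°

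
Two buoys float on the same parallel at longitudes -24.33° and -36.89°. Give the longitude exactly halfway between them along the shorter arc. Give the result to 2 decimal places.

Signed shortest Δλ from -24.33° to -36.89° is -12.56°.
Midpoint longitude = -24.33° + (-12.56°)/2 = -24.33° − 6.28° = -30.61°.

-30.61°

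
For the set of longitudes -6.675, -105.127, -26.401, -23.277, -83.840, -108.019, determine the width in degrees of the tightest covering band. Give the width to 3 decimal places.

Sort the longitudes: -108.019°, -105.127°, -83.840°, -26.401°, -23.277°, -6.675°.
Eastward gaps between consecutive values (wrapping around): 2.892°, 21.287°, 57.439°, 3.124°, 16.602°, 258.656°.
Largest gap = 258.656° ⇒ minimal covering band is its complement: 360° − 258.656° = 101.344°.
Band runs from -108.019° eastward to -6.675°.

101.344°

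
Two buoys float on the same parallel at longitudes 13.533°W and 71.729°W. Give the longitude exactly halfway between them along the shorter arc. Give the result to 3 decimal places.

42.631°W

Signed shortest Δλ from -13.533° to -71.729° is -58.196°.
Midpoint longitude = -13.533° + (-58.196°)/2 = -13.533° − 29.098° = -42.631°.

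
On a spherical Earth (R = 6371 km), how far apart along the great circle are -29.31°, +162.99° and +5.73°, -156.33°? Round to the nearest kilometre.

Δλ = -156.33 − 162.99 = -319.32°; wrapped into (−180°, 180°]: 40.68°.
Δφ = 5.73 − -29.31 = 35.04°.
a = sin²(Δφ/2) + cos φ₁ · cos φ₂ · sin²(Δλ/2) = 0.195450.
c = 2·atan2(√a, √(1−a)) = 0.91587 rad → d = 6371·c ≈ 5835.02 km.

5835 km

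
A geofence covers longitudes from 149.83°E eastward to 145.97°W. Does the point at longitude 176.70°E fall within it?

Yes

Band width going east from +149.83° to -145.97°: ((-145.97 − 149.83) mod 360) = 64.20°.
Offset of +176.70° east of the west edge: ((176.70 − 149.83) mod 360) = 26.87°.
26.87° ≤ 64.20° ⇒ inside.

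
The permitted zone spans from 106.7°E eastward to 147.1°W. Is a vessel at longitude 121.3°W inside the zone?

Band width going east from +106.7° to -147.1°: ((-147.1 − 106.7) mod 360) = 106.2°.
Offset of -121.3° east of the west edge: ((-121.3 − 106.7) mod 360) = 132.0°.
132.0° > 106.2° ⇒ outside.

No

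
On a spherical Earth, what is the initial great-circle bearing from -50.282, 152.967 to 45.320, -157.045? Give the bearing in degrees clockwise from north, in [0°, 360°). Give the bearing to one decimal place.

33.9°

Δλ = -157.045 − 152.967 = -310.012°; wrapped into (−180°, 180°]: 49.988°.
θ = atan2( sin Δλ · cos φ₂ , cos φ₁ · sin φ₂ − sin φ₁ · cos φ₂ · cos Δλ )
  = atan2(0.53855, 0.80211) = 33.878° → normalised to [0°, 360°): 33.878°.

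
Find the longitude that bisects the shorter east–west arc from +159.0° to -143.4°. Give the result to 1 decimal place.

-172.2°

Signed shortest Δλ from +159.0° to -143.4° is +57.6°.
Midpoint longitude = +159.0° + (+57.6°)/2 = +159.0° + 28.8° = +187.8°.
Normalise into (−180°, 180°]: -172.2°.
(The naïve average (+159.0 + -143.4)/2 = 7.8° is on the wrong side of the globe.)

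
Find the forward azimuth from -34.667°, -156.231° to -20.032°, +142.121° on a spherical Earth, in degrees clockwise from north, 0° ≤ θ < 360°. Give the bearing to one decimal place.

268.1°

Δλ = 142.121 − -156.231 = 298.352°; wrapped into (−180°, 180°]: -61.648°.
θ = atan2( sin Δλ · cos φ₂ , cos φ₁ · sin φ₂ − sin φ₁ · cos φ₂ · cos Δλ )
  = atan2(-0.82681, -0.02796) = -91.937° → normalised to [0°, 360°): 268.063°.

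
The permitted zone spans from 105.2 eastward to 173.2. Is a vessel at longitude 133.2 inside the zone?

Yes

Band width going east from +105.2° to +173.2°: ((173.2 − 105.2) mod 360) = 68.0°.
Offset of +133.2° east of the west edge: ((133.2 − 105.2) mod 360) = 28.0°.
28.0° ≤ 68.0° ⇒ inside.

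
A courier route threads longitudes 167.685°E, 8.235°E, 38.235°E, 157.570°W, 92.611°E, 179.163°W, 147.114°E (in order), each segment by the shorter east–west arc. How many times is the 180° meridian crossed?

4

Leg 1: +167.685° → +8.235°, shortest Δλ = -159.45° (west) — does not cross 180°.
Leg 2: +8.235° → +38.235°, shortest Δλ = 30.0° (east) — does not cross 180°.
Leg 3: +38.235° → -157.570°, shortest Δλ = 164.195° (east) — crosses 180°.
Leg 4: -157.570° → +92.611°, shortest Δλ = -109.819° (west) — crosses 180°.
Leg 5: +92.611° → -179.163°, shortest Δλ = 88.226° (east) — crosses 180°.
Leg 6: -179.163° → +147.114°, shortest Δλ = -33.723° (west) — crosses 180°.
Total crossings: 4.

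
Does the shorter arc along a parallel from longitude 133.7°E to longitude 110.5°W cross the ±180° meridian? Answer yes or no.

Naïve |-110.5 − 133.7| = 244.2° > 180°, so the shorter arc goes the other way round — across 180°.
Signed shortest Δλ = ((-110.5 − 133.7 + 180) mod 360) − 180 = 115.8°.
Going east by 115.8° from +133.7° passes through 180° before reaching -110.5°.

Yes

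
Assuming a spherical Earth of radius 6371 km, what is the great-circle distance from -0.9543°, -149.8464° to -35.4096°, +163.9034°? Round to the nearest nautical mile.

3304 nmi

Δλ = 163.9034 − -149.8464 = 313.7498°; wrapped into (−180°, 180°]: -46.2502°.
Δφ = -35.4096 − -0.9543 = -34.4553°.
a = sin²(Δφ/2) + cos φ₁ · cos φ₂ · sin²(Δλ/2) = 0.213413.
c = 2·atan2(√a, √(1−a)) = 0.96042 rad → d = 6371·c ≈ 6118.85 km ≈ 3303.91 nmi.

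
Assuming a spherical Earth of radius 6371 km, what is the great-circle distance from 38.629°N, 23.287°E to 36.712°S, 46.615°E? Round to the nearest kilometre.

8713 km

Δλ = 46.615 − 23.287 = 23.328°.
Δφ = -36.712 − 38.629 = -75.341°.
a = sin²(Δφ/2) + cos φ₁ · cos φ₂ · sin²(Δλ/2) = 0.399064.
c = 2·atan2(√a, √(1−a)) = 1.36753 rad → d = 6371·c ≈ 8712.52 km.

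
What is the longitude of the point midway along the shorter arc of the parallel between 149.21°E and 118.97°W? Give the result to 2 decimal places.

Signed shortest Δλ from +149.21° to -118.97° is +91.82°.
Midpoint longitude = +149.21° + (+91.82°)/2 = +149.21° + 45.91° = +195.12°.
Normalise into (−180°, 180°]: -164.88°.
(The naïve average (+149.21 + -118.97)/2 = 15.12° is on the wrong side of the globe.)

164.88°W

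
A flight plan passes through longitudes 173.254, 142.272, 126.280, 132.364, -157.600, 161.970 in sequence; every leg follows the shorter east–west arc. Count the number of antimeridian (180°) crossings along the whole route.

Leg 1: +173.254° → +142.272°, shortest Δλ = -30.982° (west) — does not cross 180°.
Leg 2: +142.272° → +126.280°, shortest Δλ = -15.992° (west) — does not cross 180°.
Leg 3: +126.280° → +132.364°, shortest Δλ = 6.084° (east) — does not cross 180°.
Leg 4: +132.364° → -157.600°, shortest Δλ = 70.036° (east) — crosses 180°.
Leg 5: -157.600° → +161.970°, shortest Δλ = -40.43° (west) — crosses 180°.
Total crossings: 2.

2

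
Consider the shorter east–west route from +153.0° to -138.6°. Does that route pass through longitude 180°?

Yes

Naïve |-138.6 − 153.0| = 291.6° > 180°, so the shorter arc goes the other way round — across 180°.
Signed shortest Δλ = ((-138.6 − 153.0 + 180) mod 360) − 180 = 68.4°.
Going east by 68.4° from +153.0° passes through 180° before reaching -138.6°.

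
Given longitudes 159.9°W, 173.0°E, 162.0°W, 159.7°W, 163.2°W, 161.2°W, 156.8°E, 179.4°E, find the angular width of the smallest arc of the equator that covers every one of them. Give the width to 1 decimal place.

43.5°

Sort the longitudes: -163.2°, -162.0°, -161.2°, -159.9°, -159.7°, +156.8°, +173.0°, +179.4°.
Eastward gaps between consecutive values (wrapping around): 1.2°, 0.8°, 1.3°, 0.2°, 316.5°, 16.2°, 6.4°, 17.4°.
Largest gap = 316.5° ⇒ minimal covering band is its complement: 360° − 316.5° = 43.5°.
Band runs from +156.8° eastward to -159.7°, crossing the antimeridian.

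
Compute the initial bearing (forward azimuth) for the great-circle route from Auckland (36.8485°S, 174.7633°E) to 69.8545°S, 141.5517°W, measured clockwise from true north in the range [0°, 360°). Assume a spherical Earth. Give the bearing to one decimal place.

158.4°

Δλ = -141.5517 − 174.7633 = -316.3150°; wrapped into (−180°, 180°]: 43.6850°.
θ = atan2( sin Δλ · cos φ₂ , cos φ₁ · sin φ₂ − sin φ₁ · cos φ₂ · cos Δλ )
  = atan2(0.23788, -0.60191) = 158.436° → normalised to [0°, 360°): 158.436°.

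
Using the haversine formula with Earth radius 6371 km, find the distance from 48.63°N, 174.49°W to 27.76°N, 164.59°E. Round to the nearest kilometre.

Δλ = 164.59 − -174.49 = 339.08°; wrapped into (−180°, 180°]: -20.92°.
Δφ = 27.76 − 48.63 = -20.87°.
a = sin²(Δφ/2) + cos φ₁ · cos φ₂ · sin²(Δλ/2) = 0.052081.
c = 2·atan2(√a, √(1−a)) = 0.46048 rad → d = 6371·c ≈ 2933.74 km.

2934 km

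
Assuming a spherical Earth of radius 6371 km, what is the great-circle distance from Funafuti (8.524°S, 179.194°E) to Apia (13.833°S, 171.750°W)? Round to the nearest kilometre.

1150 km

Δλ = -171.750 − 179.194 = -350.944°; wrapped into (−180°, 180°]: 9.056°.
Δφ = -13.833 − -8.524 = -5.309°.
a = sin²(Δφ/2) + cos φ₁ · cos φ₂ · sin²(Δλ/2) = 0.008130.
c = 2·atan2(√a, √(1−a)) = 0.18058 rad → d = 6371·c ≈ 1150.45 km.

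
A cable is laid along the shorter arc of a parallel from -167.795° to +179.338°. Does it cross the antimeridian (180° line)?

Naïve |179.338 − -167.795| = 347.133° > 180°, so the shorter arc goes the other way round — across 180°.
Signed shortest Δλ = ((179.338 − -167.795 + 180) mod 360) − 180 = -12.867°.
Going west by 12.867° from -167.795° passes through 180° before reaching +179.338°.

Yes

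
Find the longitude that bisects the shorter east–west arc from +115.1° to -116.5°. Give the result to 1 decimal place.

Signed shortest Δλ from +115.1° to -116.5° is +128.4°.
Midpoint longitude = +115.1° + (+128.4°)/2 = +115.1° + 64.2° = +179.3°.
(The naïve average (+115.1 + -116.5)/2 = -0.7° is on the wrong side of the globe.)

+179.3°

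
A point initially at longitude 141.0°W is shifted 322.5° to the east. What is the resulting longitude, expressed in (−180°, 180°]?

178.5°W

Start at -141.0°; shift +322.5° → +181.5°.
+181.5° lies outside (−180°, 180°]; subtract 360° → -178.5°.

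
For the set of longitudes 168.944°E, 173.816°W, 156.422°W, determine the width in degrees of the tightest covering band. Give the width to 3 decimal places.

34.634°

Sort the longitudes: -173.816°, -156.422°, +168.944°.
Eastward gaps between consecutive values (wrapping around): 17.394°, 325.366°, 17.240°.
Largest gap = 325.366° ⇒ minimal covering band is its complement: 360° − 325.366° = 34.634°.
Band runs from +168.944° eastward to -156.422°, crossing the antimeridian.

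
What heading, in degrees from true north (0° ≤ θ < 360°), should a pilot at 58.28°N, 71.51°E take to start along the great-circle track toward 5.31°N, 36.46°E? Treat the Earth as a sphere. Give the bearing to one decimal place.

221.6°

Δλ = 36.46 − 71.51 = -35.05°.
θ = atan2( sin Δλ · cos φ₂ , cos φ₁ · sin φ₂ − sin φ₁ · cos φ₂ · cos Δλ )
  = atan2(-0.57183, -0.64472) = -138.429° → normalised to [0°, 360°): 221.571°.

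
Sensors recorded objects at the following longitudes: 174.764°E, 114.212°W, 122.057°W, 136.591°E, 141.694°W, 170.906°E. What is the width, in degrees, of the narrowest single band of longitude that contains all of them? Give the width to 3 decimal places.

109.197°

Sort the longitudes: -141.694°, -122.057°, -114.212°, +136.591°, +170.906°, +174.764°.
Eastward gaps between consecutive values (wrapping around): 19.637°, 7.845°, 250.803°, 34.315°, 3.858°, 43.542°.
Largest gap = 250.803° ⇒ minimal covering band is its complement: 360° − 250.803° = 109.197°.
Band runs from +136.591° eastward to -114.212°, crossing the antimeridian.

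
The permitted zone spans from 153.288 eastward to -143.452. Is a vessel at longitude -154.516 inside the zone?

Band width going east from +153.288° to -143.452°: ((-143.452 − 153.288) mod 360) = 63.260°.
Offset of -154.516° east of the west edge: ((-154.516 − 153.288) mod 360) = 52.196°.
52.196° ≤ 63.260° ⇒ inside.

Yes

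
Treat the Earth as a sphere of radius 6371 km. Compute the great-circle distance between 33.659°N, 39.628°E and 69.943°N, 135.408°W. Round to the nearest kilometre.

Δλ = -135.408 − 39.628 = -175.036°.
Δφ = 69.943 − 33.659 = 36.284°.
a = sin²(Δφ/2) + cos φ₁ · cos φ₂ · sin²(Δλ/2) = 0.381877.
c = 2·atan2(√a, √(1−a)) = 1.33229 rad → d = 6371·c ≈ 8488.05 km.

8488 km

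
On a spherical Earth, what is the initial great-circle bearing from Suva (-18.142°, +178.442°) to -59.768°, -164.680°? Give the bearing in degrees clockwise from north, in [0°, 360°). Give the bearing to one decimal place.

Δλ = -164.680 − 178.442 = -343.122°; wrapped into (−180°, 180°]: 16.878°.
θ = atan2( sin Δλ · cos φ₂ , cos φ₁ · sin φ₂ − sin φ₁ · cos φ₂ · cos Δλ )
  = atan2(0.14618, -0.67102) = 167.710° → normalised to [0°, 360°): 167.710°.

167.7°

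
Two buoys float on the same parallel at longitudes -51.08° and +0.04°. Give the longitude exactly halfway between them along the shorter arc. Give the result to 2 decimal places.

-25.52°

Signed shortest Δλ from -51.08° to +0.04° is +51.12°.
Midpoint longitude = -51.08° + (+51.12°)/2 = -51.08° + 25.56° = -25.52°.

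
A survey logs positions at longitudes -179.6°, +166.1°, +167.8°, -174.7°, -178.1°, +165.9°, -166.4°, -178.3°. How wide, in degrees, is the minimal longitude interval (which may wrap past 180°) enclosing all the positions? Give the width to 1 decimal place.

Sort the longitudes: -179.6°, -178.3°, -178.1°, -174.7°, -166.4°, +165.9°, +166.1°, +167.8°.
Eastward gaps between consecutive values (wrapping around): 1.3°, 0.2°, 3.4°, 8.3°, 332.3°, 0.2°, 1.7°, 12.6°.
Largest gap = 332.3° ⇒ minimal covering band is its complement: 360° − 332.3° = 27.7°.
Band runs from +165.9° eastward to -166.4°, crossing the antimeridian.

27.7°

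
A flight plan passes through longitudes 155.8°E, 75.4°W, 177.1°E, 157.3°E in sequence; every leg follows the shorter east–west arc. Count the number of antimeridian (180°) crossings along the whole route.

2

Leg 1: +155.8° → -75.4°, shortest Δλ = 128.8° (east) — crosses 180°.
Leg 2: -75.4° → +177.1°, shortest Δλ = -107.5° (west) — crosses 180°.
Leg 3: +177.1° → +157.3°, shortest Δλ = -19.8° (west) — does not cross 180°.
Total crossings: 2.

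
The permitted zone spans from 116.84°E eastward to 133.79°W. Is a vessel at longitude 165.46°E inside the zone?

Yes

Band width going east from +116.84° to -133.79°: ((-133.79 − 116.84) mod 360) = 109.37°.
Offset of +165.46° east of the west edge: ((165.46 − 116.84) mod 360) = 48.62°.
48.62° ≤ 109.37° ⇒ inside.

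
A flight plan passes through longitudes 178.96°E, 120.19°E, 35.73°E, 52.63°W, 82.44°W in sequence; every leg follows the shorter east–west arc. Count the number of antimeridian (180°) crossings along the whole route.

0

Leg 1: +178.96° → +120.19°, shortest Δλ = -58.77° (west) — does not cross 180°.
Leg 2: +120.19° → +35.73°, shortest Δλ = -84.46° (west) — does not cross 180°.
Leg 3: +35.73° → -52.63°, shortest Δλ = -88.36° (west) — does not cross 180°.
Leg 4: -52.63° → -82.44°, shortest Δλ = -29.81° (west) — does not cross 180°.
Total crossings: 0.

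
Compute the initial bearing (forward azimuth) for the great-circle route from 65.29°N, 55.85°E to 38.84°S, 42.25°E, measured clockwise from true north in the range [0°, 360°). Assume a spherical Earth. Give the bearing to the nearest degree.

Δλ = 42.25 − 55.85 = -13.60°.
θ = atan2( sin Δλ · cos φ₂ , cos φ₁ · sin φ₂ − sin φ₁ · cos φ₂ · cos Δλ )
  = atan2(-0.18315, -0.94990) = -169.087° → normalised to [0°, 360°): 190.913°.

191°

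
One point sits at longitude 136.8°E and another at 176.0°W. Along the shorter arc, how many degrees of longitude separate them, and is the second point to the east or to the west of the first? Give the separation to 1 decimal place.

47.2° east

Raw difference: -176.0 − 136.8 = -312.8°.
Normalise into (−180°, 180°]: -312.8° + 360° = 47.2°.
Positive ⇒ the second point lies to the east; separation 47.2°.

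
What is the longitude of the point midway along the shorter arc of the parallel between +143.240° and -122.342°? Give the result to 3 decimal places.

-169.551°

Signed shortest Δλ from +143.240° to -122.342° is +94.418°.
Midpoint longitude = +143.240° + (+94.418°)/2 = +143.240° + 47.209° = +190.449°.
Normalise into (−180°, 180°]: -169.551°.
(The naïve average (+143.240 + -122.342)/2 = 10.449° is on the wrong side of the globe.)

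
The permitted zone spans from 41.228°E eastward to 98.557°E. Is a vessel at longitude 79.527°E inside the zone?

Yes

Band width going east from +41.228° to +98.557°: ((98.557 − 41.228) mod 360) = 57.329°.
Offset of +79.527° east of the west edge: ((79.527 − 41.228) mod 360) = 38.299°.
38.299° ≤ 57.329° ⇒ inside.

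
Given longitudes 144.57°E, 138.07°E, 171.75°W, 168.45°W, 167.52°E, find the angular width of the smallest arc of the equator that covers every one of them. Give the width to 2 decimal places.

53.48°

Sort the longitudes: -171.75°, -168.45°, +138.07°, +144.57°, +167.52°.
Eastward gaps between consecutive values (wrapping around): 3.30°, 306.52°, 6.50°, 22.95°, 20.73°.
Largest gap = 306.52° ⇒ minimal covering band is its complement: 360° − 306.52° = 53.48°.
Band runs from +138.07° eastward to -168.45°, crossing the antimeridian.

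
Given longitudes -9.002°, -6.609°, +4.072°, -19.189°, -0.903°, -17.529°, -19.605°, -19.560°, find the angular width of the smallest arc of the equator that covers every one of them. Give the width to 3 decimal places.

23.677°

Sort the longitudes: -19.605°, -19.560°, -19.189°, -17.529°, -9.002°, -6.609°, -0.903°, +4.072°.
Eastward gaps between consecutive values (wrapping around): 0.045°, 0.371°, 1.660°, 8.527°, 2.393°, 5.706°, 4.975°, 336.323°.
Largest gap = 336.323° ⇒ minimal covering band is its complement: 360° − 336.323° = 23.677°.
Band runs from -19.605° eastward to +4.072°.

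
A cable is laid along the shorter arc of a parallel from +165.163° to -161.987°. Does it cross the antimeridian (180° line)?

Naïve |-161.987 − 165.163| = 327.15° > 180°, so the shorter arc goes the other way round — across 180°.
Signed shortest Δλ = ((-161.987 − 165.163 + 180) mod 360) − 180 = 32.85°.
Going east by 32.85° from +165.163° passes through 180° before reaching -161.987°.

Yes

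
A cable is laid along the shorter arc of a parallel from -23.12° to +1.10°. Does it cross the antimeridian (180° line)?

Signed shortest Δλ = ((1.10 − -23.12 + 180) mod 360) − 180 = 24.22°.
Going east by 24.22° from -23.12° reaches +1.10° without touching 180°.

No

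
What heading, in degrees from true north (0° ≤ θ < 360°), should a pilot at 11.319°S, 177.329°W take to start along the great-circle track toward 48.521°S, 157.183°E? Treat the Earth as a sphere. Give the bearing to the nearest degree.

205°

Δλ = 157.183 − -177.329 = 334.512°; wrapped into (−180°, 180°]: -25.488°.
θ = atan2( sin Δλ · cos φ₂ , cos φ₁ · sin φ₂ − sin φ₁ · cos φ₂ · cos Δλ )
  = atan2(-0.28502, -0.61728) = -155.215° → normalised to [0°, 360°): 204.785°.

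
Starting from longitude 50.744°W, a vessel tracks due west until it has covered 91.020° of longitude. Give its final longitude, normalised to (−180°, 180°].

141.764°W

Start at -50.744°; shift −91.020° → -141.764°.
-141.764° already lies in (−180°, 180°].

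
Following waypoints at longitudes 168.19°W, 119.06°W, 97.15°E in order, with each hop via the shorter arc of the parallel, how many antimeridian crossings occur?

1

Leg 1: -168.19° → -119.06°, shortest Δλ = 49.13° (east) — does not cross 180°.
Leg 2: -119.06° → +97.15°, shortest Δλ = -143.79° (west) — crosses 180°.
Total crossings: 1.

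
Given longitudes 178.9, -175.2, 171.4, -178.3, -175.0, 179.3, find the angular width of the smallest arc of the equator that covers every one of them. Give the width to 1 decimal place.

13.6°

Sort the longitudes: -178.3°, -175.2°, -175.0°, +171.4°, +178.9°, +179.3°.
Eastward gaps between consecutive values (wrapping around): 3.1°, 0.2°, 346.4°, 7.5°, 0.4°, 2.4°.
Largest gap = 346.4° ⇒ minimal covering band is its complement: 360° − 346.4° = 13.6°.
Band runs from +171.4° eastward to -175.0°, crossing the antimeridian.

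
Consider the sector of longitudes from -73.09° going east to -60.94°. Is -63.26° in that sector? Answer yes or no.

Yes

Band width going east from -73.09° to -60.94°: ((-60.94 − -73.09) mod 360) = 12.15°.
Offset of -63.26° east of the west edge: ((-63.26 − -73.09) mod 360) = 9.83°.
9.83° ≤ 12.15° ⇒ inside.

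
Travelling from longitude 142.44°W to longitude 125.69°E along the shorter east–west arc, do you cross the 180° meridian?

Yes

Naïve |125.69 − -142.44| = 268.13° > 180°, so the shorter arc goes the other way round — across 180°.
Signed shortest Δλ = ((125.69 − -142.44 + 180) mod 360) − 180 = -91.87°.
Going west by 91.87° from -142.44° passes through 180° before reaching +125.69°.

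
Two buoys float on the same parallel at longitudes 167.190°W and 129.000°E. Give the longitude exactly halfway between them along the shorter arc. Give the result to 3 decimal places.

Signed shortest Δλ from -167.190° to +129.000° is -63.810°.
Midpoint longitude = -167.190° + (-63.810°)/2 = -167.190° − 31.905° = -199.095°.
Normalise into (−180°, 180°]: +160.905°.
(The naïve average (-167.190 + +129.000)/2 = -19.095° is on the wrong side of the globe.)

160.905°E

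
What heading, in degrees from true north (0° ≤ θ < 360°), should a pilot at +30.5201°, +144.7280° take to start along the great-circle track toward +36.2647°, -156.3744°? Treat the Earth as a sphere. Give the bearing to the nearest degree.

67°

Δλ = -156.3744 − 144.7280 = -301.1024°; wrapped into (−180°, 180°]: 58.8976°.
θ = atan2( sin Δλ · cos φ₂ , cos φ₁ · sin φ₂ − sin φ₁ · cos φ₂ · cos Δλ )
  = atan2(0.69038, 0.29804) = 66.650° → normalised to [0°, 360°): 66.650°.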